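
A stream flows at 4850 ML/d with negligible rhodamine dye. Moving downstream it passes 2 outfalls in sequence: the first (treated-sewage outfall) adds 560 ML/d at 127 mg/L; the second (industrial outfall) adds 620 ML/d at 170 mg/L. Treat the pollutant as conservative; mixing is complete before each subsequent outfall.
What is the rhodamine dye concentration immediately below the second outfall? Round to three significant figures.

Outfall 1: combined Q = 5410 ML/d; C = (4850·0 + 560.0·127.0)/5410 = 13.15 mg/L.
Outfall 2: combined Q = 6030 ML/d; C = (5410·13.15 + 620.0·170.0)/6030 = 29.27 mg/L.

29.3 mg/L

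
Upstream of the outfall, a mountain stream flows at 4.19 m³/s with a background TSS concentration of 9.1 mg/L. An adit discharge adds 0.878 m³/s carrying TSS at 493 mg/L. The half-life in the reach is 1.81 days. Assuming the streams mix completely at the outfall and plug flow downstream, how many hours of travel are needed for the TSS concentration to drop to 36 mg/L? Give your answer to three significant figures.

59.4 h

Flow-weighted average: C = (4.190·9.100 + 0.8780·493.0) / 5.068 = 471.0/5.068 = 92.93 mg/L.
Half-life 1.81 d → k = ln 2 / 1.81 = 0.3830 d⁻¹.
92.93·exp(−k·t) = 36 → t = ln(92.93/36)/k = 214000 s = 59.43 h.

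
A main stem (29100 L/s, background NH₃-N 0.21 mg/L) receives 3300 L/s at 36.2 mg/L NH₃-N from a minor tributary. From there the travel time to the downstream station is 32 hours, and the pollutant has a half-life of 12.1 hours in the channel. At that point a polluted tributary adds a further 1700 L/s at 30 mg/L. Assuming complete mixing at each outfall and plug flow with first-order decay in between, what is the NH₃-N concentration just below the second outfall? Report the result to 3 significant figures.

Conservation of mass: C = (29100·0.2100 + 3300·36.20) / 32400 = 125600/32400 = 3.876 mg/L; combined flow 32400 L/s.
Half-life 12.1 h → k = ln 2 / 12.1 = 0.05728 h⁻¹ = 1.375 d⁻¹.
After decay, C = 3.876 × e^(−kt) = 3.876 × 0.1599 = 0.6198 mg/L.
Second outfall: C = (32400·0.6198 + 1700·30.00)/34100 = 2.084 mg/L.

2.08 mg/L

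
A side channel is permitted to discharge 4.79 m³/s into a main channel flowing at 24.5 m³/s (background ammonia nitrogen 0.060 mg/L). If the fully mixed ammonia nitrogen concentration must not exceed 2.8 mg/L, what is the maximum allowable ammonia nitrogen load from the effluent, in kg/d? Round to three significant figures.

Mass balance at the limit: 24.50·0.06000 + 4.790·Cₑ = 29.29·2.8 → Cₑ = 16.81 mg/L.
Load = 4.790 m³/s × 16.81 g/m³ × 86 400 s/d = 6959 kg/d.

6960 kg/d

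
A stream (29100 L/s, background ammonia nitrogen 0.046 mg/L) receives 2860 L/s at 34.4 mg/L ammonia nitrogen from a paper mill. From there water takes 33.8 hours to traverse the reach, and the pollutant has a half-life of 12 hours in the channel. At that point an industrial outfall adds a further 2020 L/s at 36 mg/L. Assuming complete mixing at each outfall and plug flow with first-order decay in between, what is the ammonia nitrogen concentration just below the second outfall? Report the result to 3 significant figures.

2.56 mg/L

After mixing, C = (29100·0.04600 + 2860·34.40) / 31960 = 99720/31960 = 3.120 mg/L; combined flow 31960 L/s.
Half-life 12 h → k = ln 2 / 12 = 0.05776 h⁻¹ = 1.386 d⁻¹.
Applying C = C₀e^(−kt): 3.120 × 0.1419 = 0.4429 mg/L.
At the second outfall, C = (31960·0.4429 + 2020·36.00) / (31960 + 2020) = 2.557 mg/L.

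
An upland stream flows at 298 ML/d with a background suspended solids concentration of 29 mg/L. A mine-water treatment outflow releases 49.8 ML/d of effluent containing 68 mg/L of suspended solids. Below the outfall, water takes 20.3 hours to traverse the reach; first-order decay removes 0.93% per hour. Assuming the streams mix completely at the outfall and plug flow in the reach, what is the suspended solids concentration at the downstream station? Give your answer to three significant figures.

28.6 mg/L

Conservation of mass: C = (298.0·29.00 + 49.80·68.00) / 347.8 = 12030/347.8 = 34.58 mg/L.
0.93%/h lost → k = −ln(1 − 0.0093) = 0.009344 h⁻¹.
Decay over the reach: 34.58·exp(−kt) = 34.58·0.8272 = 28.61 mg/L.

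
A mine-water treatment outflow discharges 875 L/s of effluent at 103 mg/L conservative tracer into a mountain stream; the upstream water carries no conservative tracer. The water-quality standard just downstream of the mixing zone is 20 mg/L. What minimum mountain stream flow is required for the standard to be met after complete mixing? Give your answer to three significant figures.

3630 L/s

Set C_mix = 20: (Q·0 + 875.0·103.0) / (Q + 875.0) = 20
→ Q = 875.0·(103.0 − 20)/(20 − 0) = 3631 L/s.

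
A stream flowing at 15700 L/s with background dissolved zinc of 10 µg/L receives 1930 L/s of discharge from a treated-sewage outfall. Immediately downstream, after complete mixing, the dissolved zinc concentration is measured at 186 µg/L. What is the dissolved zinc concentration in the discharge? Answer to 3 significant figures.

1620 µg/L

Mass balance: 15700·10.00 + 1930·Cₑ = 17630·186.0
→ Cₑ = (17630·186.0 − 15700·10.00) / 1930 = 1618 µg/L.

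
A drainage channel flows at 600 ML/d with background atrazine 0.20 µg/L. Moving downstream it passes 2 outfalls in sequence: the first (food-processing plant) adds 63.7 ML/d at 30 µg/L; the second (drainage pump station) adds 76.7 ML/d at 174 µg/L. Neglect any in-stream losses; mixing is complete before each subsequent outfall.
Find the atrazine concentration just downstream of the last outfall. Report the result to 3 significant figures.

20.8 µg/L

After outfall 1: Q = 600.0 + 63.70 = 663.7 ML/d; C = (600.0·0.2000 + 63.70·30.00)/663.7 = 3.060 µg/L.
After outfall 2: Q = 663.7 + 76.70 = 740.4 ML/d; C = (663.7·3.060 + 76.70·174.0)/740.4 = 20.77 µg/L.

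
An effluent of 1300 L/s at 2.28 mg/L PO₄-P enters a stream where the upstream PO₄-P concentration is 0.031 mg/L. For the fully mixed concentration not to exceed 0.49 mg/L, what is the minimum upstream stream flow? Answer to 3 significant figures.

Set C_mix = 0.49: (Q·0.03100 + 1300·2.280) / (Q + 1300) = 0.49
→ Q = 1300·(2.280 − 0.49)/(0.49 − 0.03100) = 5070 L/s.

5070 L/s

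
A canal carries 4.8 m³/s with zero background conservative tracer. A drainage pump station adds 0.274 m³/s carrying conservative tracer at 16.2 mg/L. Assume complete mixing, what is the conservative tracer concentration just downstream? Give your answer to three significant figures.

0.875 mg/L

Mass balance: C = (4.800·0 + 0.2740·16.20) / 5.074 = 4.439/5.074 = 0.8748 mg/L.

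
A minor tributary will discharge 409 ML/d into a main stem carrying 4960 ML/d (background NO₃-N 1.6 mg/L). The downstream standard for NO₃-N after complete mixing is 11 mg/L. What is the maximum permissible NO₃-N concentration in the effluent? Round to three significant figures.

125 mg/L

At the limit, (Qr·Cr + Qe·Cₑ)/(Qr + Qe) = 11:
Cₑ = (5369·11 − 4960·1.600) / 409.0 = 125.0 mg/L.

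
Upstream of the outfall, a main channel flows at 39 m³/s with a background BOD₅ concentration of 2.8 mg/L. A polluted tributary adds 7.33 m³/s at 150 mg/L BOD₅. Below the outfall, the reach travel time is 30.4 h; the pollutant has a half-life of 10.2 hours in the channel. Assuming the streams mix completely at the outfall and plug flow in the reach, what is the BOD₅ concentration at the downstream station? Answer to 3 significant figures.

3.31 mg/L

Flow-weighted average: C = (39.00·2.800 + 7.330·150.0) / 46.33 = 1209/46.33 = 26.09 mg/L.
Half-life 10.2 h → k = ln 2 / 10.2 = 0.06796 h⁻¹ = 1.631 d⁻¹.
Applying C = C₀e^(−kt): 26.09 × 0.1267 = 3.306 mg/L.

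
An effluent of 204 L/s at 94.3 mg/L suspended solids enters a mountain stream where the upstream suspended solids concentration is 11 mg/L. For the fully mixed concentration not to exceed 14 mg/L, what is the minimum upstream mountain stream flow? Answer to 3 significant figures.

5460 L/s

Set C_mix = 14: (Q·11.00 + 204.0·94.30) / (Q + 204.0) = 14
→ Q = 204.0·(94.30 − 14)/(14 − 11.00) = 5460 L/s.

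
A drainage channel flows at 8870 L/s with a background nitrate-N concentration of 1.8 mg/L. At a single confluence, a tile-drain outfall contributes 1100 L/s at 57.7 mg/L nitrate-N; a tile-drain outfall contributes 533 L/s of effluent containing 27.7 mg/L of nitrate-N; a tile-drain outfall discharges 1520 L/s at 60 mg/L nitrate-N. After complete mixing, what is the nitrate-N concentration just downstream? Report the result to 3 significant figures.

15.4 mg/L

Mixed concentration C = ΣQC/ΣQ = (8870·1.800 + 1100·57.70 + 533.0·27.70 + 1520·60.00) / 12020 = 185400/12020 = 15.42 mg/L.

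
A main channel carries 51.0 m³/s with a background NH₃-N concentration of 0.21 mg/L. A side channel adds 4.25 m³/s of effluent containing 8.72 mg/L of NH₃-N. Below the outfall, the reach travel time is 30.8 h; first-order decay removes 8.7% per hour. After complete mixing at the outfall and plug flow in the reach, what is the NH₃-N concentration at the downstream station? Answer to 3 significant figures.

0.0524 mg/L

Conservation of mass: C = (51.00·0.2100 + 4.250·8.720) / 55.25 = 47.77/55.25 = 0.8646 mg/L.
8.7%/h lost → k = −ln(1 − 0.087) = 0.09102 h⁻¹.
Applying C = C₀e^(−kt): 0.8646 × 0.06060 = 0.05240 mg/L.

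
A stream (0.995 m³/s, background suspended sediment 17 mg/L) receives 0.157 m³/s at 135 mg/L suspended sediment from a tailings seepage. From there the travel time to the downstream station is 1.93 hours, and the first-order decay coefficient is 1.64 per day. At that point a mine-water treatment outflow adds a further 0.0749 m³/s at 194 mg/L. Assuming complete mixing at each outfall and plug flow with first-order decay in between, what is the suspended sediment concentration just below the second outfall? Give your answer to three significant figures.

39.1 mg/L

After mixing, C = (0.9950·17.00 + 0.1570·135.0) / 1.152 = 38.11/1.152 = 33.08 mg/L; combined flow 1.152 m³/s.
Decay over the reach: 33.08·exp(−kt) = 33.08·0.8764 = 28.99 mg/L.
Second outfall: C = (1.152·28.99 + 0.07490·194.0)/1.227 = 39.07 mg/L.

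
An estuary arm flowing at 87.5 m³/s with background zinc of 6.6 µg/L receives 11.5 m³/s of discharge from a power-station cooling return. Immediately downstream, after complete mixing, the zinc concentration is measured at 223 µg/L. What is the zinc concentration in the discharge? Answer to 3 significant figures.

1870 µg/L

Mass balance: 87.50·6.600 + 11.50·Cₑ = 99.00·223.0
→ Cₑ = (99.00·223.0 − 87.50·6.600) / 11.50 = 1870 µg/L.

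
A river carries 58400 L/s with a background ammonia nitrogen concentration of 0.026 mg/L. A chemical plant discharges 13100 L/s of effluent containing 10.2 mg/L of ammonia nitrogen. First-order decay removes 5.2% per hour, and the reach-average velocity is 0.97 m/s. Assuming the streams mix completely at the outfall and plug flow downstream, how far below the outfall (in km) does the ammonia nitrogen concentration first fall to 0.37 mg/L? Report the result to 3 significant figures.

Flow-weighted average: C = (58400·0.02600 + 13100·10.20) / 71500 = 135100/71500 = 1.890 mg/L.
5.2%/h lost → k = −ln(1 − 0.052) = 0.05340 h⁻¹.
Set 1.890·exp(−k·t) = 0.37 → t = ln(1.890/0.37)/k = 109900 s = 30.54 h.
Distance = v·t = 0.97·109900 = 106600 m = 106.6 km.

107 km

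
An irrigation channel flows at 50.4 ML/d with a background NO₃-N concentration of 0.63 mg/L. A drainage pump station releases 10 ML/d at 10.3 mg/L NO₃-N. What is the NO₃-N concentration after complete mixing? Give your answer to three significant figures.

2.23 mg/L

Mass balance: C = (50.40·0.6300 + 10.00·10.30) / 60.40 = 134.8/60.40 = 2.231 mg/L.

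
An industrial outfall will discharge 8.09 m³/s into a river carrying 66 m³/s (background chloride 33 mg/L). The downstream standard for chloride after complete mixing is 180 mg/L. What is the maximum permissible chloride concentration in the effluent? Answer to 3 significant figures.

1380 mg/L

At the limit, (Qr·Cr + Qe·Cₑ)/(Qr + Qe) = 180:
Cₑ = (74.09·180 − 66.00·33.00) / 8.090 = 1379 mg/L.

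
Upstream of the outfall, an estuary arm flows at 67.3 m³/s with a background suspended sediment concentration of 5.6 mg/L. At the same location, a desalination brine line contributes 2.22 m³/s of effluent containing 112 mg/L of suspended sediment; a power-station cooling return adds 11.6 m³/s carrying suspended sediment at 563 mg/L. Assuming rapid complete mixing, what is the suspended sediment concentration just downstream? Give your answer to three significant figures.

88.2 mg/L

Mixed concentration C = ΣQC/ΣQ = (67.30·5.600 + 2.220·112.0 + 11.60·563.0) / 81.12 = 7156/81.12 = 88.22 mg/L.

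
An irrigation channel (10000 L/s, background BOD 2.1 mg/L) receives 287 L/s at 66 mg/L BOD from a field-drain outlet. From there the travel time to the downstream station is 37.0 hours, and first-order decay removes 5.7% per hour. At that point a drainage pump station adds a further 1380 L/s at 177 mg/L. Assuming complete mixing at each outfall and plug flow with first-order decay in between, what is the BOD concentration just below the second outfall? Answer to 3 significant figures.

Mixed concentration C = ΣQC/ΣQ = (10000·2.100 + 287.0·66.00) / 10290 = 39940/10290 = 3.883 mg/L; combined flow 10290 L/s.
5.7%/h lost → k = −ln(1 − 0.057) = 0.05869 h⁻¹.
Applying C = C₀e^(−kt): 3.883 × 0.1140 = 0.4427 mg/L.
Second outfall: C = (10290·0.4427 + 1380·177.0)/11670 = 21.33 mg/L.

21.3 mg/L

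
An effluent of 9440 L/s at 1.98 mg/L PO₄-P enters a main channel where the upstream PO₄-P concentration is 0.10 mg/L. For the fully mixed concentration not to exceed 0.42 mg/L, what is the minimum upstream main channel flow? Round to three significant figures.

Set C_mix = 0.42: (Q·0.1000 + 9440·1.980) / (Q + 9440) = 0.42
→ Q = 9440·(1.980 − 0.42)/(0.42 − 0.1000) = 46020 L/s.

46000 L/s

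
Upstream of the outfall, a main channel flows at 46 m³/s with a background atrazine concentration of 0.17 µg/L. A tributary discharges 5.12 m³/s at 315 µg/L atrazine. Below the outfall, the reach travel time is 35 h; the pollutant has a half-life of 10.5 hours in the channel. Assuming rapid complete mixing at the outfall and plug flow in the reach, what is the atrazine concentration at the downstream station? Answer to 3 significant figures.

3.15 µg/L

After mixing, C = (46.00·0.1700 + 5.120·315.0) / 51.12 = 1621/51.12 = 31.70 µg/L.
Half-life 10.5 h → k = ln 2 / 10.5 = 0.06601 h⁻¹ = 1.584 d⁻¹.
Decay over the reach: 31.70·exp(−kt) = 31.70·0.09921 = 3.145 µg/L.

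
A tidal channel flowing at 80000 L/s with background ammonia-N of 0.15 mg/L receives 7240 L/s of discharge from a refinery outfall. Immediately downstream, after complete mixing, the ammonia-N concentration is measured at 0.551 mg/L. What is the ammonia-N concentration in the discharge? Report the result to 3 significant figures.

Mass balance: 80000·0.1500 + 7240·Cₑ = 87240·0.5510
→ Cₑ = (87240·0.5510 − 80000·0.1500) / 7240 = 4.982 mg/L.

4.98 mg/L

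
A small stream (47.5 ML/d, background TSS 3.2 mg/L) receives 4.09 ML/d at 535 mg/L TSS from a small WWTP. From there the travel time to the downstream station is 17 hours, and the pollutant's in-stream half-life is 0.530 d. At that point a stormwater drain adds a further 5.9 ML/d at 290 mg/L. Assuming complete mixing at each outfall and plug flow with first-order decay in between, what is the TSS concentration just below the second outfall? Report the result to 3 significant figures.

45.9 mg/L

Conservation of mass: C = (47.50·3.200 + 4.090·535.0) / 51.59 = 2340/51.59 = 45.36 mg/L; combined flow 51.59 ML/d.
Half-life 0.530 d → k = ln 2 / 0.530 = 1.308 d⁻¹.
After decay, C = 45.36 × e^(−kt) = 45.36 × 0.3960 = 17.96 mg/L.
Second outfall: C = (51.59·17.96 + 5.900·290.0)/57.49 = 45.88 mg/L.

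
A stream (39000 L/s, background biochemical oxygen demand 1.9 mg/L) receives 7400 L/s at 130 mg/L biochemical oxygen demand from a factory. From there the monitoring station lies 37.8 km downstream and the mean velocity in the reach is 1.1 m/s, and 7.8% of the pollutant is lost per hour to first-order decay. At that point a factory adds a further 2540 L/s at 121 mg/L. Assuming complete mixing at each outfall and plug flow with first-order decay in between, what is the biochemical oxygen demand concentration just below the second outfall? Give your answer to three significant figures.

16.0 mg/L

Flow-weighted average: C = (39000·1.900 + 7400·130.0) / 46400 = 1036000/46400 = 22.33 mg/L; combined flow 46400 L/s.
Travel time t = 37.8·1000 / 1.1 = 34360 s = 9.545 h.
7.8%/h lost → k = −ln(1 − 0.078) = 0.08121 h⁻¹.
Applying C = C₀e^(−kt): 22.33 × 0.4606 = 10.29 mg/L.
At the second outfall, C = (46400·10.29 + 2540·121.0) / (46400 + 2540) = 16.03 mg/L.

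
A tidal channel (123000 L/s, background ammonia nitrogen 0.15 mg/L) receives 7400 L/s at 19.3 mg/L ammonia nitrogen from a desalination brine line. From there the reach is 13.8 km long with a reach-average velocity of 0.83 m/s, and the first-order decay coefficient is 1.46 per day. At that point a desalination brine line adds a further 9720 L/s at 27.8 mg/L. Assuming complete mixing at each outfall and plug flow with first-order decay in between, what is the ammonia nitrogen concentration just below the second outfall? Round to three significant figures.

2.80 mg/L

Mixed concentration C = ΣQC/ΣQ = (123000·0.1500 + 7400·19.30) / 130400 = 161300/130400 = 1.237 mg/L; combined flow 130400 L/s.
Travel time t = 13.8·1000 / 0.83 = 16630 s = 4.618 h.
After decay, C = 1.237 × e^(−kt) = 1.237 × 0.7551 = 0.9338 mg/L.
At the second outfall, C = (130400·0.9338 + 9720·27.80) / (130400 + 9720) = 2.797 mg/L.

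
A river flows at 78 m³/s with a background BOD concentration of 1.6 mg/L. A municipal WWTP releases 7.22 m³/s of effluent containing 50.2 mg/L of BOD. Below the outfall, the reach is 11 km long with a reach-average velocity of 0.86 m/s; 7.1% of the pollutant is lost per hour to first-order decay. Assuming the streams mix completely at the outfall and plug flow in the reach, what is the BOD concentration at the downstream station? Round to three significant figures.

Mass balance: C = (78.00·1.600 + 7.220·50.20) / 85.22 = 487.2/85.22 = 5.717 mg/L.
Travel time t = 11·1000 / 0.86 = 12790 s = 3.553 h.
7.1%/h lost → k = −ln(1 − 0.071) = 0.07365 h⁻¹.
First-order decay: C = 5.717·exp(−k·t) = 5.717·0.7698 = 4.401 mg/L.

4.40 mg/L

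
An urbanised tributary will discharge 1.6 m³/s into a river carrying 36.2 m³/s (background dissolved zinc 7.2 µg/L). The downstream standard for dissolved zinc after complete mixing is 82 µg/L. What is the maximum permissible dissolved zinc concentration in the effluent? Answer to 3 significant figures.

At the limit, (Qr·Cr + Qe·Cₑ)/(Qr + Qe) = 82:
Cₑ = (37.80·82 − 36.20·7.200) / 1.600 = 1774 µg/L.

1770 µg/L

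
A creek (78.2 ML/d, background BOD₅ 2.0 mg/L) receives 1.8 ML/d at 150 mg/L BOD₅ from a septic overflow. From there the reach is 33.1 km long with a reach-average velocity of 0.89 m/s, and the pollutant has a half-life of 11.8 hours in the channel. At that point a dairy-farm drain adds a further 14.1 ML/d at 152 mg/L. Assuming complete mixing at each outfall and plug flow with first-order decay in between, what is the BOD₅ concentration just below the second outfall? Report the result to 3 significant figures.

After mixing, C = (78.20·2.000 + 1.800·150.0) / 80.00 = 426.4/80.00 = 5.330 mg/L; combined flow 80.00 ML/d.
Travel time t = 33.1·1000 / 0.89 = 37190 s = 10.33 h.
Half-life 11.8 h → k = ln 2 / 11.8 = 0.05874 h⁻¹ = 1.410 d⁻¹.
Applying C = C₀e^(−kt): 5.330 × 0.5451 = 2.905 mg/L.
Second outfall: C = (80.00·2.905 + 14.10·152.0)/94.10 = 25.25 mg/L.

25.2 mg/L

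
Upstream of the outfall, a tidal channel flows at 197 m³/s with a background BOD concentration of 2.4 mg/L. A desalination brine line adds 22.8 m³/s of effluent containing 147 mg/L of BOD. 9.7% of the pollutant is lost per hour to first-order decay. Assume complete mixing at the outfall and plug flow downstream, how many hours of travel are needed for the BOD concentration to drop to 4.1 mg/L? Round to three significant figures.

After mixing, C = (197.0·2.400 + 22.80·147.0) / 219.8 = 3824/219.8 = 17.40 mg/L.
9.7%/h lost → k = −ln(1 − 0.097) = 0.1020 h⁻¹.
17.40·exp(−k·t) = 4.1 → t = ln(17.40/4.1)/k = 51000 s = 14.17 h.

14.2 h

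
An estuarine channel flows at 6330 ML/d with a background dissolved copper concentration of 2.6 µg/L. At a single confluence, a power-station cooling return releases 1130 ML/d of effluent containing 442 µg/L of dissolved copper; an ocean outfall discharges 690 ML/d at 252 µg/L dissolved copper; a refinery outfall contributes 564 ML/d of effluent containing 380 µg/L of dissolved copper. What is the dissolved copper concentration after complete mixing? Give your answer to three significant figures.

Flow-weighted average: C = (6330·2.600 + 1130·442.0 + 690.0·252.0 + 564.0·380.0) / 8714 = 904100/8714 = 103.8 µg/L.

104 µg/L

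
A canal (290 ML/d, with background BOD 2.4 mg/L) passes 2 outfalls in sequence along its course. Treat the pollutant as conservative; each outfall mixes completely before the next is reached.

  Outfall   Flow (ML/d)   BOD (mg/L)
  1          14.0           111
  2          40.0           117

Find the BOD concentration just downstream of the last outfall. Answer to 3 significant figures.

Outfall 1: combined Q = 304.0 ML/d; C = (290.0·2.400 + 14.00·111.0)/304.0 = 7.401 mg/L.
Outfall 2: combined Q = 344.0 ML/d; C = (304.0·7.401 + 40.00·117.0)/344.0 = 20.15 mg/L.

20.1 mg/L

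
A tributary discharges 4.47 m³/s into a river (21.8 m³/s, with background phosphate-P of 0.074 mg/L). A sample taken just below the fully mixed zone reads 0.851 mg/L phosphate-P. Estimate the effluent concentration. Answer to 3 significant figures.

Mass balance: 21.80·0.07400 + 4.470·Cₑ = 26.27·0.8510
→ Cₑ = (26.27·0.8510 − 21.80·0.07400) / 4.470 = 4.640 mg/L.

4.64 mg/L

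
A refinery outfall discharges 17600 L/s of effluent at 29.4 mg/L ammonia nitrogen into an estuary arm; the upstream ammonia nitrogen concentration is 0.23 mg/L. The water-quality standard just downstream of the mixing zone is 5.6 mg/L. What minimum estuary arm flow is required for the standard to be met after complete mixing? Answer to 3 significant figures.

78000 L/s

Set C_mix = 5.6: (Q·0.2300 + 17600·29.40) / (Q + 17600) = 5.6
→ Q = 17600·(29.40 − 5.6)/(5.6 − 0.2300) = 78000 L/s.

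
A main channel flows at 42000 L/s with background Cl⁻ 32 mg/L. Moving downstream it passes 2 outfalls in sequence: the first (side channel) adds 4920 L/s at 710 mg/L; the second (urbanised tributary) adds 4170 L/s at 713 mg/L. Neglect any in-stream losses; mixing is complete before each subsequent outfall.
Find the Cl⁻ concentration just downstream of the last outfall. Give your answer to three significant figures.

153 mg/L

After outfall 1: Q = 42000 + 4920 = 46920 L/s; C = (42000·32.00 + 4920·710.0)/46920 = 103.1 mg/L.
After outfall 2: Q = 46920 + 4170 = 51090 L/s; C = (46920·103.1 + 4170·713.0)/51090 = 152.9 mg/L.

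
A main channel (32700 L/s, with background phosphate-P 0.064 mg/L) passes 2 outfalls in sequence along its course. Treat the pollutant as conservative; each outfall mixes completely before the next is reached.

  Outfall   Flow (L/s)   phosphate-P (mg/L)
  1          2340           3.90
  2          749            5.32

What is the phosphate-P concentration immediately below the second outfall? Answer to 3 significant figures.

After outfall 1: Q = 32700 + 2340 = 35040 L/s; C = (32700·0.06400 + 2340·3.900)/35040 = 0.3202 mg/L.
After outfall 2: Q = 35040 + 749.0 = 35790 L/s; C = (35040·0.3202 + 749.0·5.320)/35790 = 0.4248 mg/L.

0.425 mg/L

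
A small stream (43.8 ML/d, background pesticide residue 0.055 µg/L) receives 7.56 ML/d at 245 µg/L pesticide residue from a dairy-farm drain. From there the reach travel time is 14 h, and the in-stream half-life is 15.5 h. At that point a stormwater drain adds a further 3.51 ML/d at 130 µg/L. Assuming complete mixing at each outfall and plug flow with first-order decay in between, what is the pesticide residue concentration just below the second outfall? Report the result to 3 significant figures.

26.4 µg/L

Conservation of mass: C = (43.80·0.05500 + 7.560·245.0) / 51.36 = 1855/51.36 = 36.11 µg/L; combined flow 51.36 ML/d.
Half-life 15.5 h → k = ln 2 / 15.5 = 0.04472 h⁻¹ = 1.073 d⁻¹.
After decay, C = 36.11 × e^(−kt) = 36.11 × 0.5347 = 19.31 µg/L.
At the second outfall, C = (51.36·19.31 + 3.510·130.0) / (51.36 + 3.510) = 26.39 µg/L.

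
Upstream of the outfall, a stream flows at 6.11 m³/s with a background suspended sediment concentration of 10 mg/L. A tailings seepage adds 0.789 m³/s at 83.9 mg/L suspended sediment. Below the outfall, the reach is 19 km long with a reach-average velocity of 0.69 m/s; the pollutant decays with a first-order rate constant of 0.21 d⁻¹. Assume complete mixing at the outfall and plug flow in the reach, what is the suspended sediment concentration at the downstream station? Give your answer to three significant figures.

17.3 mg/L

Mixed concentration C = ΣQC/ΣQ = (6.110·10.00 + 0.7890·83.90) / 6.899 = 127.3/6.899 = 18.45 mg/L.
Travel time t = 19·1000 / 0.69 = 27540 s = 7.649 h.
After decay, C = 18.45 × e^(−kt) = 18.45 × 0.9353 = 17.26 mg/L.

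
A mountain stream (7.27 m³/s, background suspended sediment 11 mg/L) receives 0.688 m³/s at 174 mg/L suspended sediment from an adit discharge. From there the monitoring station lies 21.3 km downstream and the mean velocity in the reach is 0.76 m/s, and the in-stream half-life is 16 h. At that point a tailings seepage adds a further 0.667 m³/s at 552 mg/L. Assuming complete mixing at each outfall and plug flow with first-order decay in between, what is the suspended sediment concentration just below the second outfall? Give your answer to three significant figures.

Mass balance: C = (7.270·11.00 + 0.6880·174.0) / 7.958 = 199.7/7.958 = 25.09 mg/L; combined flow 7.958 m³/s.
Travel time t = 21.3·1000 / 0.76 = 28030 s = 7.785 h.
Half-life 16 h → k = ln 2 / 16 = 0.04332 h⁻¹ = 1.040 d⁻¹.
Applying C = C₀e^(−kt): 25.09 × 0.7137 = 17.91 mg/L.
Second outfall: C = (7.958·17.91 + 0.6670·552.0)/8.625 = 59.21 mg/L.

59.2 mg/L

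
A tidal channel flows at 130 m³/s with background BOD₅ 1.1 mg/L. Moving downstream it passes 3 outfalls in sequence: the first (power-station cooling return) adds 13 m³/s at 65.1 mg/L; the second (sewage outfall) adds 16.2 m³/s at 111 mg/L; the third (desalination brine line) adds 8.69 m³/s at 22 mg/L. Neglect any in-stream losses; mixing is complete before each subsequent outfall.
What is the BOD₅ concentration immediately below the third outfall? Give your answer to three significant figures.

After outfall 1: Q = 130.0 + 13.00 = 143.0 m³/s; C = (130.0·1.100 + 13.00·65.10)/143.0 = 6.918 mg/L.
After outfall 2: Q = 143.0 + 16.20 = 159.2 m³/s; C = (143.0·6.918 + 16.20·111.0)/159.2 = 17.51 mg/L.
After outfall 3: Q = 159.2 + 8.690 = 167.9 m³/s; C = (159.2·17.51 + 8.690·22.00)/167.9 = 17.74 mg/L.

17.7 mg/L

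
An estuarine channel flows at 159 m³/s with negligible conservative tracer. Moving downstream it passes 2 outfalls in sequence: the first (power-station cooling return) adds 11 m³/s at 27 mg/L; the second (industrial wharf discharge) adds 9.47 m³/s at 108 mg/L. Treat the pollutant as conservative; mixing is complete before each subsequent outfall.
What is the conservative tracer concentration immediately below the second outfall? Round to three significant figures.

7.35 mg/L

Outfall 1: combined Q = 170.0 m³/s; C = (159.0·0 + 11.00·27.00)/170.0 = 1.747 mg/L.
Outfall 2: combined Q = 179.5 m³/s; C = (170.0·1.747 + 9.470·108.0)/179.5 = 7.354 mg/L.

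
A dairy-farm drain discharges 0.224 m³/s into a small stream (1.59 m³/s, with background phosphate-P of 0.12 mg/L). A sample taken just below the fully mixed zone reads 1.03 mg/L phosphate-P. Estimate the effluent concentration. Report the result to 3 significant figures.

Mass balance: 1.590·0.1200 + 0.2240·Cₑ = 1.814·1.030
→ Cₑ = (1.814·1.030 − 1.590·0.1200) / 0.2240 = 7.489 mg/L.

7.49 mg/L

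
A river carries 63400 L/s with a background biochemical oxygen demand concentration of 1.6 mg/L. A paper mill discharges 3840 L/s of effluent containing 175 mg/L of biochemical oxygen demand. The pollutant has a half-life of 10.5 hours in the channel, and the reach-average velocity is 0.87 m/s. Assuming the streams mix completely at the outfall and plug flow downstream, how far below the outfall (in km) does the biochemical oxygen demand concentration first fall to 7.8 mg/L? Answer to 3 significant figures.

18.4 km

After mixing, C = (63400·1.600 + 3840·175.0) / 67240 = 773400/67240 = 11.50 mg/L.
Half-life 10.5 h → k = ln 2 / 10.5 = 0.06601 h⁻¹ = 1.584 d⁻¹.
Set 11.50·exp(−k·t) = 7.8 → t = ln(11.50/7.8)/k = 21180 s = 5.884 h.
Distance = v·t = 0.87·21180 = 18430 m = 18.43 km.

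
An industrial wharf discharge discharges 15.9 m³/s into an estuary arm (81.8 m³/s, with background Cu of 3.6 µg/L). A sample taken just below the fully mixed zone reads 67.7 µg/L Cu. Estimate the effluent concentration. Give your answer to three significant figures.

Mass balance: 81.80·3.600 + 15.90·Cₑ = 97.70·67.70
→ Cₑ = (97.70·67.70 − 81.80·3.600) / 15.90 = 397.5 µg/L.

397 µg/L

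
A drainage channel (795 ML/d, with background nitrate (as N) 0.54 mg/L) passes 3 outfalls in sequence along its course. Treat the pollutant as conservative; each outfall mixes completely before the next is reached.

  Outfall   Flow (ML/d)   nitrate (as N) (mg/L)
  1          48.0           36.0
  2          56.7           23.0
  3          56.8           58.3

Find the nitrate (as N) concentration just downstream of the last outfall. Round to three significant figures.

Below outfall 1: Q → 843.0 ML/d, C = (795.0·0.5400 + 48.00·36.00)/843.0 = 2.559 mg/L.
Below outfall 2: Q → 899.7 ML/d, C = (843.0·2.559 + 56.70·23.00)/899.7 = 3.847 mg/L.
Below outfall 3: Q → 956.5 ML/d, C = (899.7·3.847 + 56.80·58.30)/956.5 = 7.081 mg/L.

7.08 mg/L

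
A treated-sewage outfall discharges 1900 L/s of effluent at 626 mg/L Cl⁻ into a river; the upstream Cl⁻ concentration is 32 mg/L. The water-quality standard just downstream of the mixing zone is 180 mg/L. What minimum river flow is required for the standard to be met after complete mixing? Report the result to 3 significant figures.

5730 L/s

Set C_mix = 180: (Q·32.00 + 1900·626.0) / (Q + 1900) = 180
→ Q = 1900·(626.0 − 180)/(180 − 32.00) = 5726 L/s.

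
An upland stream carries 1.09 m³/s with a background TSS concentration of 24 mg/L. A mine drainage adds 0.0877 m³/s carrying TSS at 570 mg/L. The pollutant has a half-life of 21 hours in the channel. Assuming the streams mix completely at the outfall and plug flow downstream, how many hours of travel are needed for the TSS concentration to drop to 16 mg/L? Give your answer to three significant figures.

42.3 h

Mass balance: C = (1.090·24.00 + 0.08770·570.0) / 1.178 = 76.15/1.178 = 64.66 mg/L.
Half-life 21 h → k = ln 2 / 21 = 0.03301 h⁻¹ = 0.7922 d⁻¹.
64.66·exp(−k·t) = 16 → t = ln(64.66/16)/k = 152300 s = 42.31 h.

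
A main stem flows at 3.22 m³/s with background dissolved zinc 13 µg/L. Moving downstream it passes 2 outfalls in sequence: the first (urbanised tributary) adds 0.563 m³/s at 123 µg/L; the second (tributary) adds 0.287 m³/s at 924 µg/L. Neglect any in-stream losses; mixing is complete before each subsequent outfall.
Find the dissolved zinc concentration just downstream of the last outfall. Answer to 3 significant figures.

92.5 µg/L

Outfall 1: combined Q = 3.783 m³/s; C = (3.220·13.00 + 0.5630·123.0)/3.783 = 29.37 µg/L.
Outfall 2: combined Q = 4.070 m³/s; C = (3.783·29.37 + 0.2870·924.0)/4.070 = 92.46 µg/L.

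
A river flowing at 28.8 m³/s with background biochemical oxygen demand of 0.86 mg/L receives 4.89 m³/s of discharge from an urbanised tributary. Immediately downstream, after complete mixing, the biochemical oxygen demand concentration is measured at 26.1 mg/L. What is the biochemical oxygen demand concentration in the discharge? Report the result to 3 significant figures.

Mass balance: 28.80·0.8600 + 4.890·Cₑ = 33.69·26.10
→ Cₑ = (33.69·26.10 − 28.80·0.8600) / 4.890 = 174.8 mg/L.

175 mg/L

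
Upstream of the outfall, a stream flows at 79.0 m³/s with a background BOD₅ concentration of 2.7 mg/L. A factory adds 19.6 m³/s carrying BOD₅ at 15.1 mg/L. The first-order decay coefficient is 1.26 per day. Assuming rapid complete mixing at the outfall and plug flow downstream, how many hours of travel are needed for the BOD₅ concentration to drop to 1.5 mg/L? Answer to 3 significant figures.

23.6 h

After mixing, C = (79.00·2.700 + 19.60·15.10) / 98.60 = 509.3/98.60 = 5.165 mg/L.
5.165·exp(−k·t) = 1.5 → t = ln(5.165/1.5)/k = 84780 s = 23.55 h.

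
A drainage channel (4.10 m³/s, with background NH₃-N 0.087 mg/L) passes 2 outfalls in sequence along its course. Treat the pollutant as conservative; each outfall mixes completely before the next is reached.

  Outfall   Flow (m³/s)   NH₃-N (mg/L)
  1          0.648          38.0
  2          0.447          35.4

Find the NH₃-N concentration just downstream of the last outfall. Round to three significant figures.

Outfall 1: combined Q = 4.748 m³/s; C = (4.100·0.08700 + 0.6480·38.00)/4.748 = 5.261 mg/L.
Outfall 2: combined Q = 5.195 m³/s; C = (4.748·5.261 + 0.4470·35.40)/5.195 = 7.855 mg/L.

7.85 mg/L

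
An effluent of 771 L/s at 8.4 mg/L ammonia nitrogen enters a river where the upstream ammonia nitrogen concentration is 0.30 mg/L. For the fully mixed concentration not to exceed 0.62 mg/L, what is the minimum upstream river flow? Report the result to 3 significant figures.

18700 L/s

Set C_mix = 0.62: (Q·0.3000 + 771.0·8.400) / (Q + 771.0) = 0.62
→ Q = 771.0·(8.400 − 0.62)/(0.62 − 0.3000) = 18740 L/s.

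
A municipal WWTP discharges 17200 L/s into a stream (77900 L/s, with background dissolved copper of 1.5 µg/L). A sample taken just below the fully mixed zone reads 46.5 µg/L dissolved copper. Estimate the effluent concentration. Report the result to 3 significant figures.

250 µg/L

Mass balance: 77900·1.500 + 17200·Cₑ = 95100·46.50
→ Cₑ = (95100·46.50 − 77900·1.500) / 17200 = 250.3 µg/L.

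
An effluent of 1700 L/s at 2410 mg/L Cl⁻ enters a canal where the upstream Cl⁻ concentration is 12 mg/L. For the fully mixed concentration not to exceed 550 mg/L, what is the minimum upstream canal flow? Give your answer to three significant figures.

Set C_mix = 550: (Q·12.00 + 1700·2410) / (Q + 1700) = 550
→ Q = 1700·(2410 − 550)/(550 − 12.00) = 5877 L/s.

5880 L/s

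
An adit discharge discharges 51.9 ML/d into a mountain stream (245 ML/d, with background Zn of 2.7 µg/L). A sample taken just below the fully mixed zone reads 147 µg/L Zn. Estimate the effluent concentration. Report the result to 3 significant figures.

828 µg/L

Mass balance: 245.0·2.700 + 51.90·Cₑ = 296.9·147.0
→ Cₑ = (296.9·147.0 − 245.0·2.700) / 51.90 = 828.2 µg/L.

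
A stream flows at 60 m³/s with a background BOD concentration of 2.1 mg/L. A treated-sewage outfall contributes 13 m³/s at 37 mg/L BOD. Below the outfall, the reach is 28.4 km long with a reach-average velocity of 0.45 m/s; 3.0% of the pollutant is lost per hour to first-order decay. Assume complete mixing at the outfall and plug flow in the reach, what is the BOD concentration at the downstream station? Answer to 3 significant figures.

Conservation of mass: C = (60.00·2.100 + 13.00·37.00) / 73.00 = 607.0/73.00 = 8.315 mg/L.
Travel time t = 28.4·1000 / 0.45 = 63110 s = 17.53 h.
3.0%/h lost → k = −ln(1 − 0.03) = 0.03046 h⁻¹.
First-order decay: C = 8.315·exp(−k·t) = 8.315·0.5863 = 4.875 mg/L.

4.87 mg/L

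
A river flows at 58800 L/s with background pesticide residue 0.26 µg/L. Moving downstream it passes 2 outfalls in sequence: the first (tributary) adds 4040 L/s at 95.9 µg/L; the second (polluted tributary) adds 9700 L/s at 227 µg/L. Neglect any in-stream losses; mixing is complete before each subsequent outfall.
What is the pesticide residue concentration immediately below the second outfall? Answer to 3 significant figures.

35.9 µg/L

Below outfall 1: Q → 62840 L/s, C = (58800·0.2600 + 4040·95.90)/62840 = 6.409 µg/L.
Below outfall 2: Q → 72540 L/s, C = (62840·6.409 + 9700·227.0)/72540 = 35.91 µg/L.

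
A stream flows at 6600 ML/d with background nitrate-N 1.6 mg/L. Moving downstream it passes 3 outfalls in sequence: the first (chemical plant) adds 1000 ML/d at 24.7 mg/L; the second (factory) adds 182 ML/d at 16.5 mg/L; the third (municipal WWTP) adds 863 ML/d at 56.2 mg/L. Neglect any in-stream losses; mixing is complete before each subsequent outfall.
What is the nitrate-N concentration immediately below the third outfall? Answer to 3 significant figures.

Below outfall 1: Q → 7600 ML/d, C = (6600·1.600 + 1000·24.70)/7600 = 4.639 mg/L.
Below outfall 2: Q → 7782 ML/d, C = (7600·4.639 + 182.0·16.50)/7782 = 4.917 mg/L.
Below outfall 3: Q → 8645 ML/d, C = (7782·4.917 + 863.0·56.20)/8645 = 10.04 mg/L.

10.0 mg/L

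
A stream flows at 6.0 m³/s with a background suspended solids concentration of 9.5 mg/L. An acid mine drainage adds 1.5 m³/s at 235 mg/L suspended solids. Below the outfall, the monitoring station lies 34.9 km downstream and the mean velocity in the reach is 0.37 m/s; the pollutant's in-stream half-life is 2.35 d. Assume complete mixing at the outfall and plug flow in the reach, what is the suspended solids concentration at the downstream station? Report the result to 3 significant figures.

39.6 mg/L

After mixing, C = (6.000·9.500 + 1.500·235.0) / 7.500 = 409.5/7.500 = 54.60 mg/L.
Travel time t = 34.9·1000 / 0.37 = 94320 s = 26.20 h.
Half-life 2.35 d → k = ln 2 / 2.35 = 0.2950 d⁻¹.
After decay, C = 54.60 × e^(−kt) = 54.60 × 0.7247 = 39.57 mg/L.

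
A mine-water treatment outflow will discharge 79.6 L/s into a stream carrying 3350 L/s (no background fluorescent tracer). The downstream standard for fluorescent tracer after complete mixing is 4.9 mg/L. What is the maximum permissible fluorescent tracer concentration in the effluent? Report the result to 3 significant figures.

At the limit, (Qr·Cr + Qe·Cₑ)/(Qr + Qe) = 4.9:
Cₑ = (3430·4.9 − 3350·0) / 79.60 = 211.1 mg/L.

211 mg/L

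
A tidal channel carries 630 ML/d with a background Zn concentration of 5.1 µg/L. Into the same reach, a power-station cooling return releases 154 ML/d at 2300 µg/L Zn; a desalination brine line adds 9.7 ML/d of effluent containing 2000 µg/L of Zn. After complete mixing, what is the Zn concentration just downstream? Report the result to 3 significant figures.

475 µg/L

Conservation of mass: C = (630.0·5.100 + 154.0·2300 + 9.700·2000) / 793.7 = 376800/793.7 = 474.8 µg/L.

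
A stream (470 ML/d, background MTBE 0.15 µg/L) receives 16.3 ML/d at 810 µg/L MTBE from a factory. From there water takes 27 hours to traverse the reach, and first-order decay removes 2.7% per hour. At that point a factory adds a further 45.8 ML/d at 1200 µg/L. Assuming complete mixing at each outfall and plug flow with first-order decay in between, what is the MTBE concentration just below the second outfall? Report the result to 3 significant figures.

Conservation of mass: C = (470.0·0.1500 + 16.30·810.0) / 486.3 = 13270/486.3 = 27.29 µg/L; combined flow 486.3 ML/d.
2.7%/h lost → k = −ln(1 − 0.027) = 0.02737 h⁻¹.
First-order decay: C = 27.29·exp(−k·t) = 27.29·0.4776 = 13.04 µg/L.
Second outfall: C = (486.3·13.04 + 45.80·1200)/532.1 = 115.2 µg/L.

115 µg/L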